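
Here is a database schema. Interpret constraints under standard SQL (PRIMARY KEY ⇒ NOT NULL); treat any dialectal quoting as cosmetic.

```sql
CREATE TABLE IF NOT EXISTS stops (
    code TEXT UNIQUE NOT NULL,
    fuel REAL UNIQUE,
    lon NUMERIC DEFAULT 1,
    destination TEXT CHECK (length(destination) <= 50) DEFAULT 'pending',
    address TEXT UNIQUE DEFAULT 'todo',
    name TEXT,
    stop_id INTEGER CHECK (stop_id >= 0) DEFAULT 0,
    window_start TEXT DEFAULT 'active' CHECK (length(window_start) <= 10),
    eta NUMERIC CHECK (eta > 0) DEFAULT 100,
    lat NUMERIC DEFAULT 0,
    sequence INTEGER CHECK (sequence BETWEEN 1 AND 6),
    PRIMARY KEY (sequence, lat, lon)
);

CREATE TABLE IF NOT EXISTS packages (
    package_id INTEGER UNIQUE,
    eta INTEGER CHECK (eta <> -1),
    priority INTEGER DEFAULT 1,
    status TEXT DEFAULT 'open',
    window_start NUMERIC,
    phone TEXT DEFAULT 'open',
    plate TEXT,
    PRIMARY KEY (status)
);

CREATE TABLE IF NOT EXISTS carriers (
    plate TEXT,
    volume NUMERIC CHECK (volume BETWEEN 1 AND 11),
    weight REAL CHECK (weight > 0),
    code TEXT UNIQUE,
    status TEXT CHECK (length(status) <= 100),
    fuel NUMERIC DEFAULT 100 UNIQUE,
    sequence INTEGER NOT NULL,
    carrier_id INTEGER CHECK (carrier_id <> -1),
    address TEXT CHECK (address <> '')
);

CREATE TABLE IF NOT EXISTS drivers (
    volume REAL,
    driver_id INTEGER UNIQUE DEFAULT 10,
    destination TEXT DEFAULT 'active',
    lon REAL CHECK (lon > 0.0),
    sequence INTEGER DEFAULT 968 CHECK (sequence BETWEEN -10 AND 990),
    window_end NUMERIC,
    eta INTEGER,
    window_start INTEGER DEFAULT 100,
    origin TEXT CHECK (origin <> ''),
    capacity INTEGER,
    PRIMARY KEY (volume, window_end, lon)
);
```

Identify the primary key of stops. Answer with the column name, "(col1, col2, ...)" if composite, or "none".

(sequence, lat, lon)

A table-level PRIMARY KEY clause names 3 columns: sequence, lat, lon.
This is a composite key — the combination is unique, not each column individually.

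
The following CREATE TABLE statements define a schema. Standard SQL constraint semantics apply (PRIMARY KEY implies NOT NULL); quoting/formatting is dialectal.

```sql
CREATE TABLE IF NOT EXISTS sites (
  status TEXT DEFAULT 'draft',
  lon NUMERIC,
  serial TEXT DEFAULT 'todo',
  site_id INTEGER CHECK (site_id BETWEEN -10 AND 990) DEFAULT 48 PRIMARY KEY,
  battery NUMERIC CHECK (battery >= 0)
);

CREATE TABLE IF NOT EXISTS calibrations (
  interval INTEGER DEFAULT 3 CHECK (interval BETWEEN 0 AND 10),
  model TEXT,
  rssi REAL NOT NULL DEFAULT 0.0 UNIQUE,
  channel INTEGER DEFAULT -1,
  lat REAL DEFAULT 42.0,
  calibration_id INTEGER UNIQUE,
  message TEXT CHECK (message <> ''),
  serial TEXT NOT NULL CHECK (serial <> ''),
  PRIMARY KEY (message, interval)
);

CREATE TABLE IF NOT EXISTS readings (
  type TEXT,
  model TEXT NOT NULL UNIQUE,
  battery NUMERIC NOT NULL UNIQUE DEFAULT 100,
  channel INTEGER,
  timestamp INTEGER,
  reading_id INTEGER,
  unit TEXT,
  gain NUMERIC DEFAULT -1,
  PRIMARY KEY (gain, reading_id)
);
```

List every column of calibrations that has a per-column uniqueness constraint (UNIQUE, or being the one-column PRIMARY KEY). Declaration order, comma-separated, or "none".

- interval: part of a composite PRIMARY KEY — only the tuple is unique, not this column on its own.
- model: no UNIQUE or single-column PK constraint.
- rssi: declared UNIQUE → unique.
- channel: no UNIQUE or single-column PK constraint.
- lat: no UNIQUE or single-column PK constraint.
- calibration_id: declared UNIQUE → unique.
- message: part of a composite PRIMARY KEY — only the tuple is unique, not this column on its own.
- serial: no UNIQUE or single-column PK constraint.

rssi, calibration_id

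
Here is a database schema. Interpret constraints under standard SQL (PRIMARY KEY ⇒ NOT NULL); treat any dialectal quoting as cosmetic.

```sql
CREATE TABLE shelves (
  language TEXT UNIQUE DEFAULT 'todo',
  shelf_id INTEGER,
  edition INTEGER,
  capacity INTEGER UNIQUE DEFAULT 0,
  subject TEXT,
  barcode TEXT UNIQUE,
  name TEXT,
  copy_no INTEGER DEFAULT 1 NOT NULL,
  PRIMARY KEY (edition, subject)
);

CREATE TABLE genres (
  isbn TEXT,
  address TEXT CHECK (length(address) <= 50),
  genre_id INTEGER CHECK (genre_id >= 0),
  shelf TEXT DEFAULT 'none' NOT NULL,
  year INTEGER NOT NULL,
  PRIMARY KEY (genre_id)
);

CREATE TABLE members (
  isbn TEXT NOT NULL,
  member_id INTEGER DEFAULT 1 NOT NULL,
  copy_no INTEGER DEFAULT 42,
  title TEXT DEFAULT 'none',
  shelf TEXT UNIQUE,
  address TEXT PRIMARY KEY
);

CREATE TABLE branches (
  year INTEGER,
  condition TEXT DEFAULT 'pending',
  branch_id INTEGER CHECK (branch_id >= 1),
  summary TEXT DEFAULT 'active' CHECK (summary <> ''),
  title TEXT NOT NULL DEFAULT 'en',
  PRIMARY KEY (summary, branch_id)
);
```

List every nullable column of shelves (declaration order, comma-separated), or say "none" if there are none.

- language: UNIQUE does not imply NOT NULL → nullable.
- shelf_id: no NOT NULL constraint applies → nullable.
- edition: part of the PRIMARY KEY, which implies NOT NULL → not nullable.
- capacity: UNIQUE does not imply NOT NULL → nullable.
- subject: part of the PRIMARY KEY, which implies NOT NULL → not nullable.
- barcode: UNIQUE does not imply NOT NULL → nullable.
- name: no NOT NULL constraint applies → nullable.
- copy_no: declared NOT NULL → not nullable.

language, shelf_id, capacity, barcode, name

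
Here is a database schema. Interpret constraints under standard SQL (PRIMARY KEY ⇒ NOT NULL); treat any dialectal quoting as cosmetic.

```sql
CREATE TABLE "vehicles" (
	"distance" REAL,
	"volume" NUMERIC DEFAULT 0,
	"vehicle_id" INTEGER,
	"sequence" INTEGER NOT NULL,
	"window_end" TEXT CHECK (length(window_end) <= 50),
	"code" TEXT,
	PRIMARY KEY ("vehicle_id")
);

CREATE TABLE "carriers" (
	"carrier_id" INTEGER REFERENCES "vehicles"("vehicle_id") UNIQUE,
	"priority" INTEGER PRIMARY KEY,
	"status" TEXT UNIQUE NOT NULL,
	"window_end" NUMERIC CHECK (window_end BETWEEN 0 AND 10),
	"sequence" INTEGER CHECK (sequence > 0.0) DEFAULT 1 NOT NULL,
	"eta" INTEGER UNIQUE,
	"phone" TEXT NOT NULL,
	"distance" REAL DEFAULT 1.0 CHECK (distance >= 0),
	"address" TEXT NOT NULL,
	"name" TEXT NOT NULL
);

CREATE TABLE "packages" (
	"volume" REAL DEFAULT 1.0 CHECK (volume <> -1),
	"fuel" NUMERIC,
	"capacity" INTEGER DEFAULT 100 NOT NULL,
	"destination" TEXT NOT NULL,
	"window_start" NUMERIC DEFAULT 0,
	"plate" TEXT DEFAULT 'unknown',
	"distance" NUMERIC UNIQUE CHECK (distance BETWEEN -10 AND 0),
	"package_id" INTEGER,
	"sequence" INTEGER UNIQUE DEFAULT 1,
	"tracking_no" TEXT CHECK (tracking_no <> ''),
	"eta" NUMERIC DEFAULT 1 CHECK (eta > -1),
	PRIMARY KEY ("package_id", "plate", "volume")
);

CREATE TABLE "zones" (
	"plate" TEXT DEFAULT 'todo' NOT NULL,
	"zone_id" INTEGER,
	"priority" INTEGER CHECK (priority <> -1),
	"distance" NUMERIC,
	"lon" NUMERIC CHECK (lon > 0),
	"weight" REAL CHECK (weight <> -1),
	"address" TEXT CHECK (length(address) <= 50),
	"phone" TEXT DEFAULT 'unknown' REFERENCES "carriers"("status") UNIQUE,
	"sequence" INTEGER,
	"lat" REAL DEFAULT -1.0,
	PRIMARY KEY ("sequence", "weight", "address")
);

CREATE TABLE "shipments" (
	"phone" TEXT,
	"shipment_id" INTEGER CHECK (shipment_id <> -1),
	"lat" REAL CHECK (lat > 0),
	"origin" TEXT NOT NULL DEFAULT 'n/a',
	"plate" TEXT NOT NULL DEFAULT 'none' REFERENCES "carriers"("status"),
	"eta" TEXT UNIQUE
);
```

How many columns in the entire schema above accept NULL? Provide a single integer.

vehicles: 4 nullable (distance, volume, window_end, code — PK (vehicle_id) and explicit NOT NULL columns excluded).
carriers: 4 nullable (carrier_id, window_end, eta, distance — PK (priority) and explicit NOT NULL columns excluded).
packages: 6 nullable (fuel, window_start, distance, sequence, tracking_no, eta — PK (package_id, plate, volume) and explicit NOT NULL columns excluded).
zones: 6 nullable (zone_id, priority, distance, lon, phone, lat — PK (sequence, weight, address) and explicit NOT NULL columns excluded).
shipments: 4 nullable (phone, shipment_id, lat, eta — PK none and explicit NOT NULL columns excluded).
Total: 4 + 4 + 6 + 6 + 4 = 24.

24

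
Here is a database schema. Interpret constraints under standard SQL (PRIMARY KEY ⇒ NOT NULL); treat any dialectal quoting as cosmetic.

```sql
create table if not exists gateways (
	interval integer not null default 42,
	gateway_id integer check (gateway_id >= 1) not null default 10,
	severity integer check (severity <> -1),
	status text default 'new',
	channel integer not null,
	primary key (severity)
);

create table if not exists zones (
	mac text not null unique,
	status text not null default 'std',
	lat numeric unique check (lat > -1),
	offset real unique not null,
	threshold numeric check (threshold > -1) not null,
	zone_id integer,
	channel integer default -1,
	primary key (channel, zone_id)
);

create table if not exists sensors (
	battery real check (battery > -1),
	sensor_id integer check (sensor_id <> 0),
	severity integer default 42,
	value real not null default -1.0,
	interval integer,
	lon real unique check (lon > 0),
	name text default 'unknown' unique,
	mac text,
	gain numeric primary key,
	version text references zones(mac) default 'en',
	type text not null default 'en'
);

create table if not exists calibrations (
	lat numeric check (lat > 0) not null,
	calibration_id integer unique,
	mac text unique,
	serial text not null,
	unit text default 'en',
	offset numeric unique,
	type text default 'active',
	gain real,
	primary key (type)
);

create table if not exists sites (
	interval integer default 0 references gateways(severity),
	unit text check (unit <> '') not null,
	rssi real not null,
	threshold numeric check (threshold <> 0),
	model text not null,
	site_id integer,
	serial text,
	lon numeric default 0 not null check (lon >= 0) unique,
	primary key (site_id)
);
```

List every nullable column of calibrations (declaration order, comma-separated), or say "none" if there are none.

- lat: declared NOT NULL → not nullable.
- calibration_id: UNIQUE does not imply NOT NULL → nullable.
- mac: UNIQUE does not imply NOT NULL → nullable.
- serial: declared NOT NULL → not nullable.
- unit: DEFAULT only fills an omitted column; an explicit NULL is still allowed → nullable.
- offset: UNIQUE does not imply NOT NULL → nullable.
- type: part of the PRIMARY KEY, which implies NOT NULL → not nullable.
- gain: no NOT NULL constraint applies → nullable.

calibration_id, mac, unit, offset, gain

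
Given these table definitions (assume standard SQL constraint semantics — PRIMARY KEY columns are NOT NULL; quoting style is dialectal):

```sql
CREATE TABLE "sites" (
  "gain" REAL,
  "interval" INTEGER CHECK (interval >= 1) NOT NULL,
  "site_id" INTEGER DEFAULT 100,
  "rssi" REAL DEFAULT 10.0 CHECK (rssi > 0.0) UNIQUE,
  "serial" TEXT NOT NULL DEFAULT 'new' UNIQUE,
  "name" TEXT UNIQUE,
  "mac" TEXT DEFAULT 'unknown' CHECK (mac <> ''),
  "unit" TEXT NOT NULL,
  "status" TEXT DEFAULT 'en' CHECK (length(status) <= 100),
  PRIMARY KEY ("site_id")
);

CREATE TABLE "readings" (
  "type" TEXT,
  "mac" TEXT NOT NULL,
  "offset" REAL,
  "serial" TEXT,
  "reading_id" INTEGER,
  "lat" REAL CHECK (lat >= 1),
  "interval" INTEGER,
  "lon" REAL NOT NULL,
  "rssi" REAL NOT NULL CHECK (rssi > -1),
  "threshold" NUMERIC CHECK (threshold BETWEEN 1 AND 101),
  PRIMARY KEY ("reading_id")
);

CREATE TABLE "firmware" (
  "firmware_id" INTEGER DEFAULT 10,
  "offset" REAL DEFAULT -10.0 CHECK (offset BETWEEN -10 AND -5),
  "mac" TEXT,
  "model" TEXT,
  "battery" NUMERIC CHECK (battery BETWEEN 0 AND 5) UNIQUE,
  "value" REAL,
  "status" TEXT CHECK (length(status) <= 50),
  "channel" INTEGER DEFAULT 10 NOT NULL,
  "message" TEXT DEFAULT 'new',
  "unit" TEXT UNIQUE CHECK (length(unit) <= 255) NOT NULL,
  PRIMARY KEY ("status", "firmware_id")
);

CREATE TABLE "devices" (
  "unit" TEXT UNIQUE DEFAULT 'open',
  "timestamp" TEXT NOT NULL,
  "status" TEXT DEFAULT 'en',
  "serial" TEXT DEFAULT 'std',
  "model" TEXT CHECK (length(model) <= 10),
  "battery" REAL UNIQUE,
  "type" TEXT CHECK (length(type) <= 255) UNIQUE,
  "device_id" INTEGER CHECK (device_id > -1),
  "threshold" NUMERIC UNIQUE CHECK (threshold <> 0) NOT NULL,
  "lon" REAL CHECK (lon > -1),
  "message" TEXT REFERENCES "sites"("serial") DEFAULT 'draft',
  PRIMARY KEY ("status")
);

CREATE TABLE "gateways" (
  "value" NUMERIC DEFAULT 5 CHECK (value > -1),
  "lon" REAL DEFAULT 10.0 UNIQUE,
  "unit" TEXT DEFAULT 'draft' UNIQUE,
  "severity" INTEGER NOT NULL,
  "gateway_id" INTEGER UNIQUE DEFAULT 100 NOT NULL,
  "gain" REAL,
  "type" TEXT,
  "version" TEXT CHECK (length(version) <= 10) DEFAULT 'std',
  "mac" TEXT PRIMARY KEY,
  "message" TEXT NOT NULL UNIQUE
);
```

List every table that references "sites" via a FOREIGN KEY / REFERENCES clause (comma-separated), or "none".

- devices.message references sites(serial).

devices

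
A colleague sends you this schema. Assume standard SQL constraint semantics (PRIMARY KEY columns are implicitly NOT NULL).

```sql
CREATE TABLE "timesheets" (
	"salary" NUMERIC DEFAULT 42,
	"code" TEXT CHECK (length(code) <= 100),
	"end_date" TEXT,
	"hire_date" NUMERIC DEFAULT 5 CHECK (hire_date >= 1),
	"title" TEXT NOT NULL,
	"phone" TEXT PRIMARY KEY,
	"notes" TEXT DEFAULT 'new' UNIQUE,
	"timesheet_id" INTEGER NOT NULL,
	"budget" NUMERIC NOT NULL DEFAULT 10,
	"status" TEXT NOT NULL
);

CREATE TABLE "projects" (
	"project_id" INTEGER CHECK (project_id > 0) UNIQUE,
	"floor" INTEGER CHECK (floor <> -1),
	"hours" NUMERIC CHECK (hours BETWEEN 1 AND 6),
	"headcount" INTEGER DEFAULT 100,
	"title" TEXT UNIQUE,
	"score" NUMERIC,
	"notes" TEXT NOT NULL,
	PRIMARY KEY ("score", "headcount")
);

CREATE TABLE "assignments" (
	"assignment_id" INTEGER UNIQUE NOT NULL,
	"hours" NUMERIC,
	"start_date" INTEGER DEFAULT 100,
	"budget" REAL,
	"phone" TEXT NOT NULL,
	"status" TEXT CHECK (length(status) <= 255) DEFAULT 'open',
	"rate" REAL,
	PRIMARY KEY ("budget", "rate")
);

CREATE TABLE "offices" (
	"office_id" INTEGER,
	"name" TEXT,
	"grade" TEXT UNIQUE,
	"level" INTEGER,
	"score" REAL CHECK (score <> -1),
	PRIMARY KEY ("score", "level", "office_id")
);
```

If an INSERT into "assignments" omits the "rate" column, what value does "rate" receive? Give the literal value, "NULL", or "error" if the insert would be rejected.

error

rate has no DEFAULT clause.
Omitting it would insert NULL, but it is part of the PRIMARY KEY, so the INSERT fails.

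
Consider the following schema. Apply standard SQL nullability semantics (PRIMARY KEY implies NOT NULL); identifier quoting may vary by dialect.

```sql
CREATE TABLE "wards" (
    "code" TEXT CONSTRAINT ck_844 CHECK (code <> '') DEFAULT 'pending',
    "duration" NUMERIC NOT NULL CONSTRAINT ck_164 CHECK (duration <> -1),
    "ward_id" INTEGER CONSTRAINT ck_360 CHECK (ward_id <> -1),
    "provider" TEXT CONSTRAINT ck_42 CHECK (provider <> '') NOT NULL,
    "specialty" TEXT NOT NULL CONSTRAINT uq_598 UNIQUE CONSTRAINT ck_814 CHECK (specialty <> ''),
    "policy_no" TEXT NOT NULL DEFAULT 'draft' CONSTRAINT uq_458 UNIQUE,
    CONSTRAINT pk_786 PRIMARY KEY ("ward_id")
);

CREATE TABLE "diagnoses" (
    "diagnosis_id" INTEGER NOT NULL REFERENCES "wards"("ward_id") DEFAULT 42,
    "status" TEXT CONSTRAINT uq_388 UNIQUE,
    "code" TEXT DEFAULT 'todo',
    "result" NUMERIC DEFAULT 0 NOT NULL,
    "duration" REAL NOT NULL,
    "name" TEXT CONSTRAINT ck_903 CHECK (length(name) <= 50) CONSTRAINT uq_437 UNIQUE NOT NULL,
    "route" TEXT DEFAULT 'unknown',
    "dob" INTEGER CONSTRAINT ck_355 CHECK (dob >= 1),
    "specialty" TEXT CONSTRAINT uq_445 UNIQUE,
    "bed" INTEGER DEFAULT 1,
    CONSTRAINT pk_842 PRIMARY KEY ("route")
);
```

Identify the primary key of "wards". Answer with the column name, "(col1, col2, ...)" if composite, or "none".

ward_id is declared PRIMARY KEY as a table-level PRIMARY KEY clause.

ward_id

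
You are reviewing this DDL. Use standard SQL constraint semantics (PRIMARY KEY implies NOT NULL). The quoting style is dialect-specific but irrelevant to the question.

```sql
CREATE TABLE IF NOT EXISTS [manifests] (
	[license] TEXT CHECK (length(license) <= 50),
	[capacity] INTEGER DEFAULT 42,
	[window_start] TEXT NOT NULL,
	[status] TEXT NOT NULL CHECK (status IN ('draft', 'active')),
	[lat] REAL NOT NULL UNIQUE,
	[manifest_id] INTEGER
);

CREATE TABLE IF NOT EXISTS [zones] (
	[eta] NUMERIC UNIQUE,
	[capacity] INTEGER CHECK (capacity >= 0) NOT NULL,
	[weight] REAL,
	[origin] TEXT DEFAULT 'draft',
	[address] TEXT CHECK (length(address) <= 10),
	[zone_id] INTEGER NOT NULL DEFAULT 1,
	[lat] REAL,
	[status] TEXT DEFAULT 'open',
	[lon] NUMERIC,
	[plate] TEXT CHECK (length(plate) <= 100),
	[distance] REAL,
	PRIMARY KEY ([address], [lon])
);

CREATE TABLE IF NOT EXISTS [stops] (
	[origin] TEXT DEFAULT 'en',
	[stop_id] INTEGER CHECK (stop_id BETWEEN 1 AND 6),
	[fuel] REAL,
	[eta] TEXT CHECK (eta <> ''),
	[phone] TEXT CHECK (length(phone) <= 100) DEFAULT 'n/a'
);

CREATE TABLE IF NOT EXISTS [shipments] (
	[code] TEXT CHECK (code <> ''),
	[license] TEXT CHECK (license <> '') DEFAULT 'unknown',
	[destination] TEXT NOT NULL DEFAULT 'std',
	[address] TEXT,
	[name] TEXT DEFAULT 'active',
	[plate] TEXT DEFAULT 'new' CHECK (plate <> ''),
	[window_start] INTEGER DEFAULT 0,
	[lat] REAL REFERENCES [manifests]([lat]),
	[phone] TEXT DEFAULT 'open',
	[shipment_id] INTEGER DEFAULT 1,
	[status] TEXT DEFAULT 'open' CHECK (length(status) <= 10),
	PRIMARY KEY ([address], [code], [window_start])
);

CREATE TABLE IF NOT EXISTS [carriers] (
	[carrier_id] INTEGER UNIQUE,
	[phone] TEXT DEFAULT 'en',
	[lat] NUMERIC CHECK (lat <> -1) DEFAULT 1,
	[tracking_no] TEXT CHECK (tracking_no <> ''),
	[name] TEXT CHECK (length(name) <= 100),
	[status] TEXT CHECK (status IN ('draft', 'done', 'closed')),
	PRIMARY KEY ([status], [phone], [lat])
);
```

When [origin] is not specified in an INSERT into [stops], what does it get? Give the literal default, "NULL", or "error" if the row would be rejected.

origin has an explicit DEFAULT 'en'.
When the column is omitted from an INSERT, that default is used.

'en'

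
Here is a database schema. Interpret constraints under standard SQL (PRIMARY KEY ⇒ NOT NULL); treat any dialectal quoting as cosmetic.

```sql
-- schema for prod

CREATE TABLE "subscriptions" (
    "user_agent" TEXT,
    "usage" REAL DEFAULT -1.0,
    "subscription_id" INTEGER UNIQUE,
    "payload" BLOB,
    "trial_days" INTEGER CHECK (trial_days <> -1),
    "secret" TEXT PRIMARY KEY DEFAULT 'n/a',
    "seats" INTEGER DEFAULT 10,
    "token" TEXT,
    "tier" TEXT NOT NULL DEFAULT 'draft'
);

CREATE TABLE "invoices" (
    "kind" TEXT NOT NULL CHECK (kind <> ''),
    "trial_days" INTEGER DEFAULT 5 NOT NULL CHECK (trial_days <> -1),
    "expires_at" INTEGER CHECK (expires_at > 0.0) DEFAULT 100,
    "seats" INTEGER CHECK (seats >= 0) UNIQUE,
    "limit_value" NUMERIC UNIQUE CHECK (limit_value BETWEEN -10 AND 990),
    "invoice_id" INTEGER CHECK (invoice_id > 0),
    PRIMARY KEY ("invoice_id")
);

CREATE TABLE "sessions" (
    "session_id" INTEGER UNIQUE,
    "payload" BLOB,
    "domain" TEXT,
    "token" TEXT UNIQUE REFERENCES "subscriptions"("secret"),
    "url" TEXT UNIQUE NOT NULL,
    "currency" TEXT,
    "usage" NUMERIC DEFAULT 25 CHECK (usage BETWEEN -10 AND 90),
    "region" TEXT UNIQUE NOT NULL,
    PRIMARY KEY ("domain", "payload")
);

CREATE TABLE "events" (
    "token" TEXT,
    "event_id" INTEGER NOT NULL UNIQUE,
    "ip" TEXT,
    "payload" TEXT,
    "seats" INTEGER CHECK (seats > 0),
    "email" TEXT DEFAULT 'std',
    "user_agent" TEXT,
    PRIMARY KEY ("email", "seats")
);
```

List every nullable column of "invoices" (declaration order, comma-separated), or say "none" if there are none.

expires_at, seats, limit_value

- kind: declared NOT NULL → not nullable.
- trial_days: declared NOT NULL → not nullable.
- expires_at: CHECK does not forbid NULL (a CHECK constraint passes when its expression is NULL) → nullable.
- seats: CHECK does not forbid NULL (a CHECK constraint passes when its expression is NULL) → nullable.
- limit_value: CHECK does not forbid NULL (a CHECK constraint passes when its expression is NULL) → nullable.
- invoice_id: part of the PRIMARY KEY, which implies NOT NULL → not nullable.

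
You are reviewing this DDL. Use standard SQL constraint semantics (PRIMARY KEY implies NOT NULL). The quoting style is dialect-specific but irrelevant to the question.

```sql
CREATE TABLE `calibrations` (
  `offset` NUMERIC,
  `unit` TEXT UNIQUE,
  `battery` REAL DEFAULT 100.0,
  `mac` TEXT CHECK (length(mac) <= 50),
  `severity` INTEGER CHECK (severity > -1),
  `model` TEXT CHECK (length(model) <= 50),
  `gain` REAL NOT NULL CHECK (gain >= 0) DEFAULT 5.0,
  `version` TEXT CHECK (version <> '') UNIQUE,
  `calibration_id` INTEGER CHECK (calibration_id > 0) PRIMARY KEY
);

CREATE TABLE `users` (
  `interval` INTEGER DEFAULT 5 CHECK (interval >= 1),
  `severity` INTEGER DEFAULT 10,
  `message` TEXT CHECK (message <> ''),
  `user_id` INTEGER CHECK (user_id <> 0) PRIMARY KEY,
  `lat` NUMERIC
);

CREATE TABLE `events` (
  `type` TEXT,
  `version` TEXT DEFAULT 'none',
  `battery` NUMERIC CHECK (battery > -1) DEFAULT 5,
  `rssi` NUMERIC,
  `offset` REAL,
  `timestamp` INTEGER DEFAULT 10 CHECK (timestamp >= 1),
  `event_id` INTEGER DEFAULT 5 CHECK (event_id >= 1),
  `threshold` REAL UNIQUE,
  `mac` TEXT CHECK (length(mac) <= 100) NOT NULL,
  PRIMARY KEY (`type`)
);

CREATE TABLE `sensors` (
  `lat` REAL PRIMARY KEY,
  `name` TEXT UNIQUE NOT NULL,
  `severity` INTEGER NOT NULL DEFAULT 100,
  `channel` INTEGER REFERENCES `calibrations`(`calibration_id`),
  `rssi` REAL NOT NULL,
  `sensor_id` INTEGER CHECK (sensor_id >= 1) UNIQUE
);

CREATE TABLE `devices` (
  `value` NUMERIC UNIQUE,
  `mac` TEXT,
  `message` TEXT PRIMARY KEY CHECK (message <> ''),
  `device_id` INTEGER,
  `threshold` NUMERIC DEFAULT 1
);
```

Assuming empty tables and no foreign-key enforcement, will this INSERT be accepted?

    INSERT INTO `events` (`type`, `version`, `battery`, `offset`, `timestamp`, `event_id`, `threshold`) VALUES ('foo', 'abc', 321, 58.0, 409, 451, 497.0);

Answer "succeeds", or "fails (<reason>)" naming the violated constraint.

mac is omitted from the column list and has no DEFAULT, so it would receive NULL.
But mac is declared NOT NULL.

fails (NOT NULL on mac)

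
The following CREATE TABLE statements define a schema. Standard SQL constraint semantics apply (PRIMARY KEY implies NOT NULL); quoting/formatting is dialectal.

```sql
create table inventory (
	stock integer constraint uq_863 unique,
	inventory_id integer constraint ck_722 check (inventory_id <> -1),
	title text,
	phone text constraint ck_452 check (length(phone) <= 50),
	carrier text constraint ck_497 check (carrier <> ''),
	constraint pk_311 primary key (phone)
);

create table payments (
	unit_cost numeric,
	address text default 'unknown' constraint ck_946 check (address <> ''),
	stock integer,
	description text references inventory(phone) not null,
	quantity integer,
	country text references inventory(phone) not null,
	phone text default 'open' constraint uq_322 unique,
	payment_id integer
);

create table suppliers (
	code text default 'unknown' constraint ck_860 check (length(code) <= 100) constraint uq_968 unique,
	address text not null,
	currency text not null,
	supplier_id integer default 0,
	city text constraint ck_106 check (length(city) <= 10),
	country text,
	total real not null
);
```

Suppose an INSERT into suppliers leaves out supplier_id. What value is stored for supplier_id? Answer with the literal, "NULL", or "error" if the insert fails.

0

supplier_id has an explicit DEFAULT 0.
When the column is omitted from an INSERT, that default is used.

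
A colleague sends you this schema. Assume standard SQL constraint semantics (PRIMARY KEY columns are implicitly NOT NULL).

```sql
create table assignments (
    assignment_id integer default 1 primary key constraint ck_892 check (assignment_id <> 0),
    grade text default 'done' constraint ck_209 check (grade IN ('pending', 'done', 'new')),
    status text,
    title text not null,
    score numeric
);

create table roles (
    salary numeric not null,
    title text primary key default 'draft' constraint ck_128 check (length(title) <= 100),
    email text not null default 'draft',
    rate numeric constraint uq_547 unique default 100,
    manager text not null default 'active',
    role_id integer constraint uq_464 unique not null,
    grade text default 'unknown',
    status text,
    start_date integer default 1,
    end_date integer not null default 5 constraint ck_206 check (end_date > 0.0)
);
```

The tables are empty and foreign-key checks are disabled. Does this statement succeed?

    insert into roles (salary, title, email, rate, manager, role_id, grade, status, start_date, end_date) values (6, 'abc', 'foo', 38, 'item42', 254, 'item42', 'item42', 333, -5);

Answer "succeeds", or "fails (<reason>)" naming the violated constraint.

fails (CHECK on end_date)

The value -5 for end_date violates CHECK (end_date > 0.0).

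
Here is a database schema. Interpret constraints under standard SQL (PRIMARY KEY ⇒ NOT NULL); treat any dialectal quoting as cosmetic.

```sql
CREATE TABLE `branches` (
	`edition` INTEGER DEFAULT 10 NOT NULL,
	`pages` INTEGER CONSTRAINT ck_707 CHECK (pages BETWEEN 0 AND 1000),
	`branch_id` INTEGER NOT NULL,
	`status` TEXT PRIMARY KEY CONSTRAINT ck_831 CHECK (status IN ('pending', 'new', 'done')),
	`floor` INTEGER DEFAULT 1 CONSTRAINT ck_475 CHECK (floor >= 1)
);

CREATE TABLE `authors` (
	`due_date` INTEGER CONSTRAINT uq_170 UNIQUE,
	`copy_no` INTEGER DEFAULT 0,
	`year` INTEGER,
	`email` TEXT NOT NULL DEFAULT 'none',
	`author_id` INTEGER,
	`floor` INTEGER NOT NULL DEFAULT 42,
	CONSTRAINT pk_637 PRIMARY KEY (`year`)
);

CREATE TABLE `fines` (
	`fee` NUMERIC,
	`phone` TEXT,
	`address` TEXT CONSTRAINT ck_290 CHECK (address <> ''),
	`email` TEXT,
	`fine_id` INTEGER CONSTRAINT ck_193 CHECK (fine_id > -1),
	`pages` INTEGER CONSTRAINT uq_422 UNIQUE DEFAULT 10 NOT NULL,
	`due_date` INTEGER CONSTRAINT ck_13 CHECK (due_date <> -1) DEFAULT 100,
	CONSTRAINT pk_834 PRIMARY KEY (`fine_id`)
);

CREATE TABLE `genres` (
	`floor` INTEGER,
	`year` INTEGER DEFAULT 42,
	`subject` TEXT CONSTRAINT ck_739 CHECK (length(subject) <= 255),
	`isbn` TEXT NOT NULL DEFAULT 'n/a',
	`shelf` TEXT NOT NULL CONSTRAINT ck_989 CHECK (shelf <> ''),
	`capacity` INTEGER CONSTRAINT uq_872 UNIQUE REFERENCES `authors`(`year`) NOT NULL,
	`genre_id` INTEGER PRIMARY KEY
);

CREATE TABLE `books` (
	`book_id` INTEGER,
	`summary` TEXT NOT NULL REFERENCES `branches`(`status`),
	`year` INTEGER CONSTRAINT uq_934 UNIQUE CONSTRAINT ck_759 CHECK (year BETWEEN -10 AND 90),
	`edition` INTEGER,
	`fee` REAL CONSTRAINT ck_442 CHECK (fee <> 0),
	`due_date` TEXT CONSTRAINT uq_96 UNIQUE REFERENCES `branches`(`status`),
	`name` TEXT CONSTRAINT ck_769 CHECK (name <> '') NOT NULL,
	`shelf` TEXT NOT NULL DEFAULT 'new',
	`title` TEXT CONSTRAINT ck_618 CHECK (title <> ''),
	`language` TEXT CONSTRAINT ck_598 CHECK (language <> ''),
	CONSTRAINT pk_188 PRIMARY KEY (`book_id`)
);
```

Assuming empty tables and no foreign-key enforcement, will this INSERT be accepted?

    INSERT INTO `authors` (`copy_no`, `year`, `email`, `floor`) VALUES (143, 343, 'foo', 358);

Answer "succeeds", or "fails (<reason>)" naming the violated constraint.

succeeds

NOT NULL columns: email is supplied; floor is supplied; year is supplied.
No constraint is violated.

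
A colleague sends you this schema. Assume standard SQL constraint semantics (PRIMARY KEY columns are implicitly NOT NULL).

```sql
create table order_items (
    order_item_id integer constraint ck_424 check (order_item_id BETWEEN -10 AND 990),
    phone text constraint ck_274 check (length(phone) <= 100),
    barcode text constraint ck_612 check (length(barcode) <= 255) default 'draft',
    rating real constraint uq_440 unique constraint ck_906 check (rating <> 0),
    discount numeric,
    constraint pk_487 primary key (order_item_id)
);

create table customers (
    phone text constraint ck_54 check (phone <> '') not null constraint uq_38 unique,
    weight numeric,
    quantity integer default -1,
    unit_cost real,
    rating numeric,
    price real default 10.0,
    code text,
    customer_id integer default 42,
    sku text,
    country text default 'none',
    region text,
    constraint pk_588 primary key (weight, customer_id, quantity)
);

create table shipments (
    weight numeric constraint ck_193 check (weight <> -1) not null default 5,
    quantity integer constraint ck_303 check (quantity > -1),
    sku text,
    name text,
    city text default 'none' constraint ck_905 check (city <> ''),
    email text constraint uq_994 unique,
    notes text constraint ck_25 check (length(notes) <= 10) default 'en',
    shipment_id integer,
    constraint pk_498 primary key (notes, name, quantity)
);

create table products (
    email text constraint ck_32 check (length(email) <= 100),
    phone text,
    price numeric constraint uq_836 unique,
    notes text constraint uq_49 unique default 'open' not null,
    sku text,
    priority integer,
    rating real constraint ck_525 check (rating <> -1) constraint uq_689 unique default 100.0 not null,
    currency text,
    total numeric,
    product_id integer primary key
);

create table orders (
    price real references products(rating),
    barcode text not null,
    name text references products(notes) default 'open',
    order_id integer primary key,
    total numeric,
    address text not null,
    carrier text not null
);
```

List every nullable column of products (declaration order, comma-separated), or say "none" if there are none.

email, phone, price, sku, priority, currency, total

- email: CHECK does not forbid NULL (a CHECK constraint passes when its expression is NULL) → nullable.
- phone: no NOT NULL constraint applies → nullable.
- price: UNIQUE does not imply NOT NULL → nullable.
- notes: declared NOT NULL → not nullable.
- sku: no NOT NULL constraint applies → nullable.
- priority: no NOT NULL constraint applies → nullable.
- rating: declared NOT NULL → not nullable.
- currency: no NOT NULL constraint applies → nullable.
- total: no NOT NULL constraint applies → nullable.
- product_id: part of the PRIMARY KEY, which implies NOT NULL → not nullable.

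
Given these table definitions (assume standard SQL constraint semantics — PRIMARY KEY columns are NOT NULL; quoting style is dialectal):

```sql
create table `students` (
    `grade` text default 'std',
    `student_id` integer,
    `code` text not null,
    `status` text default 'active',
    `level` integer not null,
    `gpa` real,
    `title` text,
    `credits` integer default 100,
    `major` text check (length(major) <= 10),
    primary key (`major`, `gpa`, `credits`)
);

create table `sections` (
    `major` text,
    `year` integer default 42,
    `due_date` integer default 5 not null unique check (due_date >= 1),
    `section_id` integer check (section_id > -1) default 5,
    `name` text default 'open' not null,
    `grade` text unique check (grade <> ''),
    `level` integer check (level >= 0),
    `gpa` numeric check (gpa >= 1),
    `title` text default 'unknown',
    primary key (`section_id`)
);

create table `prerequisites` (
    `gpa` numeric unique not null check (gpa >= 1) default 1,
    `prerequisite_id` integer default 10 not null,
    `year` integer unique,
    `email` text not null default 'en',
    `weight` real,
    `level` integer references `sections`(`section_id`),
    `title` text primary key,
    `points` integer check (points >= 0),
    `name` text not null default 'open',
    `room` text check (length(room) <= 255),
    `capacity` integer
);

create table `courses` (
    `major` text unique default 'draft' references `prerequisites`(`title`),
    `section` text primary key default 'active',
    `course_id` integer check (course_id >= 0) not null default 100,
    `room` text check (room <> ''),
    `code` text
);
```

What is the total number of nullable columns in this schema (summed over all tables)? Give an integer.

students: 4 nullable (grade, student_id, status, title — PK (major, gpa, credits) and explicit NOT NULL columns excluded).
sections: 6 nullable (major, year, grade, level, gpa, title — PK (section_id) and explicit NOT NULL columns excluded).
prerequisites: 6 nullable (year, weight, level, points, room, capacity — PK (title) and explicit NOT NULL columns excluded).
courses: 3 nullable (major, room, code — PK (section) and explicit NOT NULL columns excluded).
Total: 4 + 6 + 6 + 3 = 19.

19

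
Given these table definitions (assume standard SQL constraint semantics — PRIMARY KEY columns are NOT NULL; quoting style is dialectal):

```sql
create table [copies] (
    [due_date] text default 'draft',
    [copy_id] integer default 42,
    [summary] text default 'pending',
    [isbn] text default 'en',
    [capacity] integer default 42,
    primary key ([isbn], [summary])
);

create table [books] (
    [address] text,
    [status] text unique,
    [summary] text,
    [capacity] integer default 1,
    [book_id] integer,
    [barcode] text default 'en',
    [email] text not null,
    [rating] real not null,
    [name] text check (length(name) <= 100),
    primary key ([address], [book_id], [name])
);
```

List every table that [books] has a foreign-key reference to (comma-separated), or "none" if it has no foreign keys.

No column in books has a REFERENCES clause.

none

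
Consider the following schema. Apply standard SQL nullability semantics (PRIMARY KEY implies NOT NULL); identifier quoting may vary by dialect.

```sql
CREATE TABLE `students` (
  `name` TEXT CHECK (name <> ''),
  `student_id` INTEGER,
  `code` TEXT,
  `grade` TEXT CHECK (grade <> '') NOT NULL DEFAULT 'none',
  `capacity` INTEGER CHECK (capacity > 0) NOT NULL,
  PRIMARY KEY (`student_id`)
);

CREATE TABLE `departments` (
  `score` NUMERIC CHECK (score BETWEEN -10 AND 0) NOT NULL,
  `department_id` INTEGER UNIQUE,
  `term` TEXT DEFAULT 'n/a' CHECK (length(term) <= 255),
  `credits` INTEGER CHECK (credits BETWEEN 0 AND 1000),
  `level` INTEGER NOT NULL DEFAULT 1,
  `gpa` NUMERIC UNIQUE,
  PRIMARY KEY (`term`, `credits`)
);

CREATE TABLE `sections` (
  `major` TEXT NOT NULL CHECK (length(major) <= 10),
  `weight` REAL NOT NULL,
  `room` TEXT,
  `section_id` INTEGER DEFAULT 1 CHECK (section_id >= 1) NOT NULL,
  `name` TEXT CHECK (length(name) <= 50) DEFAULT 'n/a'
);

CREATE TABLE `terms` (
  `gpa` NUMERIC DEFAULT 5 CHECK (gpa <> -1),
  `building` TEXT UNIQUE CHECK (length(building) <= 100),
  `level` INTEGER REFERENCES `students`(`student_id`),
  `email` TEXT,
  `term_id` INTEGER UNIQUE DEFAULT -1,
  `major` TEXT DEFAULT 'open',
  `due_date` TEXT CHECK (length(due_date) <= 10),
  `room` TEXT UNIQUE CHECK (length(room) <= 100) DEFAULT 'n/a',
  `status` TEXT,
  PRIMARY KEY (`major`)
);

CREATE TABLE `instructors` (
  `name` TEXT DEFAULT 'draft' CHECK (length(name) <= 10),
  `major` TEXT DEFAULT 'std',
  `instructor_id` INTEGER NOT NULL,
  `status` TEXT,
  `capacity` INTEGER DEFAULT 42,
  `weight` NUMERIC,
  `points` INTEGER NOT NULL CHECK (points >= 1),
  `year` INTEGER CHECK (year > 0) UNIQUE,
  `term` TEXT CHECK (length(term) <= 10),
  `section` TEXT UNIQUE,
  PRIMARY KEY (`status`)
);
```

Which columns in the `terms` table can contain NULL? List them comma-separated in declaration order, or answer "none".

- gpa: CHECK does not forbid NULL (a CHECK constraint passes when its expression is NULL) → nullable.
- building: CHECK does not forbid NULL (a CHECK constraint passes when its expression is NULL) → nullable.
- level: a foreign key column may be NULL unless separately constrained → nullable.
- email: no NOT NULL constraint applies → nullable.
- term_id: UNIQUE does not imply NOT NULL → nullable.
- major: part of the PRIMARY KEY, which implies NOT NULL → not nullable.
- due_date: CHECK does not forbid NULL (a CHECK constraint passes when its expression is NULL) → nullable.
- room: CHECK does not forbid NULL (a CHECK constraint passes when its expression is NULL) → nullable.
- status: no NOT NULL constraint applies → nullable.

gpa, building, level, email, term_id, due_date, room, status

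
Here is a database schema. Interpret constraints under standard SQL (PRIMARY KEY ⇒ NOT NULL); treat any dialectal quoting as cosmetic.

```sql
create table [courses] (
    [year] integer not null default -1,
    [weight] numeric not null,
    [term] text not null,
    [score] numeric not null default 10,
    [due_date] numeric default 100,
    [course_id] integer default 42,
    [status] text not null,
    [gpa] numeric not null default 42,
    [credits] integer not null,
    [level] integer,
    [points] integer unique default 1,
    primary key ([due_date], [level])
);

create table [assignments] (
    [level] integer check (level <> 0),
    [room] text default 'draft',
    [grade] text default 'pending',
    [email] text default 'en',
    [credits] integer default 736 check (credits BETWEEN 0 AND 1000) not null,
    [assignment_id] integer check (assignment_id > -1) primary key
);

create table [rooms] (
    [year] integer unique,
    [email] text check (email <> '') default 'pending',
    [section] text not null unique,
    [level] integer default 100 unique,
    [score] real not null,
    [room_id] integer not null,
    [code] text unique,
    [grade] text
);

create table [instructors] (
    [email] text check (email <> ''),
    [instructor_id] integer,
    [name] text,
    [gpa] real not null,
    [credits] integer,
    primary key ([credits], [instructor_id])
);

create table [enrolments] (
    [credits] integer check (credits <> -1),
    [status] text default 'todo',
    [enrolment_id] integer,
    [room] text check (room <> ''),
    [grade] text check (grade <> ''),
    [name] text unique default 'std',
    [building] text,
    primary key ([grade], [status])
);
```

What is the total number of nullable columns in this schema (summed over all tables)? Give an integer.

courses: 2 nullable (course_id, points — PK (due_date, level) and explicit NOT NULL columns excluded).
assignments: 4 nullable (level, room, grade, email — PK (assignment_id) and explicit NOT NULL columns excluded).
rooms: 5 nullable (year, email, level, code, grade — PK none and explicit NOT NULL columns excluded).
instructors: 2 nullable (email, name — PK (credits, instructor_id) and explicit NOT NULL columns excluded).
enrolments: 5 nullable (credits, enrolment_id, room, name, building — PK (grade, status) and explicit NOT NULL columns excluded).
Total: 2 + 4 + 5 + 2 + 5 = 18.

18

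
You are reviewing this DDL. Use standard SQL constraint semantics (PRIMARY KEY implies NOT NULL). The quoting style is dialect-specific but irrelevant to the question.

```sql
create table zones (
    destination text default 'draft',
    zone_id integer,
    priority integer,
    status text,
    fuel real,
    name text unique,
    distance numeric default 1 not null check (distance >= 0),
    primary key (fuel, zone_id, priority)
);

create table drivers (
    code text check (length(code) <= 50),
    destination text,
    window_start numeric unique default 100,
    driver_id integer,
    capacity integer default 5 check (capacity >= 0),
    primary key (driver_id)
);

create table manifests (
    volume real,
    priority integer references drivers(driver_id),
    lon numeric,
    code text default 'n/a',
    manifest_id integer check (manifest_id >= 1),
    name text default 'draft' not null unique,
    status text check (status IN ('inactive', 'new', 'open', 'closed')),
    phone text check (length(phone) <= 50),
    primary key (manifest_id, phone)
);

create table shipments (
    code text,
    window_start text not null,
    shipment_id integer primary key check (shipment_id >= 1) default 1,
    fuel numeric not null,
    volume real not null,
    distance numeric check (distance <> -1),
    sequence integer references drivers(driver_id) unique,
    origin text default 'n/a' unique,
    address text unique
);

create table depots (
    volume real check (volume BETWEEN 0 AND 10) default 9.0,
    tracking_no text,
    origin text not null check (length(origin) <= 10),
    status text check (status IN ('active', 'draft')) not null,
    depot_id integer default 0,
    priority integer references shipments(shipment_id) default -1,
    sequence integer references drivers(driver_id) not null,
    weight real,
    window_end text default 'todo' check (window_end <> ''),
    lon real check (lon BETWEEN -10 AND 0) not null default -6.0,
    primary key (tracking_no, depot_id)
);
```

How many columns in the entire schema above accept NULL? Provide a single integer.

zones: 3 nullable (destination, status, name — PK (fuel, zone_id, priority) and explicit NOT NULL columns excluded).
drivers: 4 nullable (code, destination, window_start, capacity — PK (driver_id) and explicit NOT NULL columns excluded).
manifests: 5 nullable (volume, priority, lon, code, status — PK (manifest_id, phone) and explicit NOT NULL columns excluded).
shipments: 5 nullable (code, distance, sequence, origin, address — PK (shipment_id) and explicit NOT NULL columns excluded).
depots: 4 nullable (volume, priority, weight, window_end — PK (tracking_no, depot_id) and explicit NOT NULL columns excluded).
Total: 3 + 4 + 5 + 5 + 4 = 21.

21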